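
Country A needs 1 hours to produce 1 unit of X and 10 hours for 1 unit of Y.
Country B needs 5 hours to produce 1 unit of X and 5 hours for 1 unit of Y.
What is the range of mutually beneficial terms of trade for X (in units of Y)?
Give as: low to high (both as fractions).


Opportunity cost of X for Country A = hours_X / hours_Y = 1/10 = 1/10 units of Y
Opportunity cost of X for Country B = hours_X / hours_Y = 5/5 = 1 units of Y
Terms of trade must be between the two opportunity costs.
Range: 1/10 to 1

1/10 to 1


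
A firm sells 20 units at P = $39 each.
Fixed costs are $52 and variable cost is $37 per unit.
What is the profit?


Total Revenue = P * Q = 39 * 20 = $780
Total Cost = FC + VC*Q = 52 + 37*20 = $792
Profit = TR - TC = 780 - 792 = $-12

$-12


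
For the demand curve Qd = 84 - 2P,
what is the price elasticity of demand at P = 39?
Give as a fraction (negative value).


dQ/dP = -2
At P = 39: Q = 84 - 2*39 = 6
E = (dQ/dP)(P/Q) = (-2)(39/6) = -13

-13


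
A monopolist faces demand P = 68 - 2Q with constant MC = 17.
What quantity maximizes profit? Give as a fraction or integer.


TR = P*Q = (68 - 2Q)Q = 68Q - 2Q^2
MR = dTR/dQ = 68 - 4Q
Set MR = MC:
68 - 4Q = 17
51 = 4Q
Q* = 51/4 = 51/4

51/4


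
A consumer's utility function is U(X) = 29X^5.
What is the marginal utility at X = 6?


MU = dU/dX = 29*5*X^(5-1)
MU = 145*X^4
At X = 6:
MU = 145 * 6^4
MU = 145 * 1296 = 187920

187920


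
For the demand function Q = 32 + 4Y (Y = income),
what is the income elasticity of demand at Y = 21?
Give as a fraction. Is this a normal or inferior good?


dQ/dY = 4
At Y = 21: Q = 32 + 4*21 = 116
Ey = (dQ/dY)(Y/Q) = 4 * 21 / 116 = 21/29
Since Ey > 0, this is a normal good.

21/29 (normal good)


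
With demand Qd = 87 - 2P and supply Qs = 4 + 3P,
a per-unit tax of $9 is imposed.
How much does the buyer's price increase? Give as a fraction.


With a per-unit tax, the buyer's price increase depends on relative slopes.
Supply slope: d = 3, Demand slope: b = 2
Buyer's price increase = d * tax / (b + d)
= 3 * 9 / (2 + 3)
= 27 / 5 = 27/5

27/5


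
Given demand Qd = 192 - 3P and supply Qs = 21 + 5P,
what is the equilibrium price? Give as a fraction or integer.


At equilibrium, Qd = Qs.
192 - 3P = 21 + 5P
192 - 21 = 3P + 5P
171 = 8P
P* = 171/8 = 171/8

171/8


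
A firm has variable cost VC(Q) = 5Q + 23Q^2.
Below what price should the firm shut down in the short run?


AVC(Q) = VC(Q)/Q = 5 + 23Q
AVC is increasing in Q, so minimum AVC is at Q -> 0+.
Min AVC = 5
The firm should shut down if P < 5.

5


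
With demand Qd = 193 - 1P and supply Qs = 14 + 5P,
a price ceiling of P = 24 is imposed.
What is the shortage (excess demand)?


At P = 24:
Qd = 193 - 1*24 = 169
Qs = 14 + 5*24 = 134
Shortage = Qd - Qs = 169 - 134 = 35

35


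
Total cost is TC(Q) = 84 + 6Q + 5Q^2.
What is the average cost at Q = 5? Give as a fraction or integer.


TC(5) = 84 + 6*5 + 5*5^2
TC(5) = 84 + 30 + 125 = 239
AC = TC/Q = 239/5 = 239/5

239/5


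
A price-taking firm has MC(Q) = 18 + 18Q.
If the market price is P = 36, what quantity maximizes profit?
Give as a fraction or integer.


In perfect competition, profit is maximized where P = MC.
36 = 18 + 18Q
18 = 18Q
Q* = 18/18 = 1

1


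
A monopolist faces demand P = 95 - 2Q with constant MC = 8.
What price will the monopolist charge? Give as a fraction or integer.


MR = 95 - 4Q
Set MR = MC: 95 - 4Q = 8
Q* = 87/4
Substitute into demand:
P* = 95 - 2*87/4 = 103/2

103/2


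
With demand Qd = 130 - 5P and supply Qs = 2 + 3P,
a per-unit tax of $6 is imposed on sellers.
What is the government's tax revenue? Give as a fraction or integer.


With tax on sellers, new supply: Qs' = 2 + 3(P - 6)
= 3P - 16
New equilibrium quantity:
Q_new = 155/4
Tax revenue = tax * Q_new = 6 * 155/4 = 465/2

465/2


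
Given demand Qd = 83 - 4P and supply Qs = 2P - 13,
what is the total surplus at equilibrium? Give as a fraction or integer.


Find equilibrium: 83 - 4P = 2P - 13
83 + 13 = 6P
P* = 96/6 = 16
Q* = 2*16 - 13 = 19
Inverse demand: P = 83/4 - Q/4, so P_max = 83/4
Inverse supply: P = 13/2 + Q/2, so P_min = 13/2
CS = (1/2) * 19 * (83/4 - 16) = 361/8
PS = (1/2) * 19 * (16 - 13/2) = 361/4
TS = CS + PS = 361/8 + 361/4 = 1083/8

1083/8


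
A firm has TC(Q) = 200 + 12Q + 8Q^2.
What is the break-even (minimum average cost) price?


AC(Q) = 200/Q + 12 + 8Q
To minimize: dAC/dQ = -200/Q^2 + 8 = 0
Q^2 = 200/8 = 25
Q* = 5
Min AC = 200/5 + 12 + 8*5
Min AC = 40 + 12 + 40 = 92

92


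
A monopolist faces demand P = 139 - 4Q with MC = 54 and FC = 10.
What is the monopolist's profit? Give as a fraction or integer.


MR = MC: 139 - 8Q = 54
Q* = 85/8
P* = 139 - 4*85/8 = 193/2
Profit = (P* - MC)*Q* - FC
= (193/2 - 54)*85/8 - 10
= 85/2*85/8 - 10
= 7225/16 - 10 = 7065/16

7065/16


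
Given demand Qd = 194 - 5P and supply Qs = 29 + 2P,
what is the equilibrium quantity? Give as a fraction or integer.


First find equilibrium price:
194 - 5P = 29 + 2P
P* = 165/7 = 165/7
Then substitute into demand:
Q* = 194 - 5 * 165/7 = 533/7

533/7


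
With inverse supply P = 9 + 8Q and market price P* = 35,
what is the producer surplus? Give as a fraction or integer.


Minimum supply price (at Q=0): P_min = 9
Quantity supplied at P* = 35:
Q* = (35 - 9)/8 = 13/4
PS = (1/2) * Q* * (P* - P_min)
PS = (1/2) * 13/4 * (35 - 9)
PS = (1/2) * 13/4 * 26 = 169/4

169/4


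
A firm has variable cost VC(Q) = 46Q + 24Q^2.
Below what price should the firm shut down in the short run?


AVC(Q) = VC(Q)/Q = 46 + 24Q
AVC is increasing in Q, so minimum AVC is at Q -> 0+.
Min AVC = 46
The firm should shut down if P < 46.

46


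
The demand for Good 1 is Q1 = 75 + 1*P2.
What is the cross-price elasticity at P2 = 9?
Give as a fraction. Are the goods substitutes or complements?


dQ1/dP2 = 1
At P2 = 9: Q1 = 75 + 1*9 = 84
Exy = (dQ1/dP2)(P2/Q1) = 1 * 9 / 84 = 3/28
Since Exy > 0, the goods are substitutes.

3/28 (substitutes)


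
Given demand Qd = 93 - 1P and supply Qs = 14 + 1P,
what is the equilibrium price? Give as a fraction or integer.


At equilibrium, Qd = Qs.
93 - 1P = 14 + 1P
93 - 14 = 1P + 1P
79 = 2P
P* = 79/2 = 79/2

79/2


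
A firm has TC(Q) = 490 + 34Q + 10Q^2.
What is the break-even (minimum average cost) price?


AC(Q) = 490/Q + 34 + 10Q
To minimize: dAC/dQ = -490/Q^2 + 10 = 0
Q^2 = 490/10 = 49
Q* = 7
Min AC = 490/7 + 34 + 10*7
Min AC = 70 + 34 + 70 = 174

174


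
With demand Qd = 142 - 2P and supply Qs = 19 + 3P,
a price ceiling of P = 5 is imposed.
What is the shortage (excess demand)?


At P = 5:
Qd = 142 - 2*5 = 132
Qs = 19 + 3*5 = 34
Shortage = Qd - Qs = 132 - 34 = 98

98


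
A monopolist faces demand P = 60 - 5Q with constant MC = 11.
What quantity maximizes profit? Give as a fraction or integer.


TR = P*Q = (60 - 5Q)Q = 60Q - 5Q^2
MR = dTR/dQ = 60 - 10Q
Set MR = MC:
60 - 10Q = 11
49 = 10Q
Q* = 49/10 = 49/10

49/10


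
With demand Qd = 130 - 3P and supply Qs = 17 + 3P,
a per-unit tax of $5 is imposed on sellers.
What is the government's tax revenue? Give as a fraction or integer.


With tax on sellers, new supply: Qs' = 17 + 3(P - 5)
= 2 + 3P
New equilibrium quantity:
Q_new = 66
Tax revenue = tax * Q_new = 5 * 66 = 330

330


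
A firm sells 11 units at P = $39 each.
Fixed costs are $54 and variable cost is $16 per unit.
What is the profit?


Total Revenue = P * Q = 39 * 11 = $429
Total Cost = FC + VC*Q = 54 + 16*11 = $230
Profit = TR - TC = 429 - 230 = $199

$199


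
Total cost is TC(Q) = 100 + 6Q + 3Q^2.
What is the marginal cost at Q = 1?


MC = dTC/dQ = 6 + 2*3*Q
At Q = 1:
MC = 6 + 6*1
MC = 6 + 6 = 12

12


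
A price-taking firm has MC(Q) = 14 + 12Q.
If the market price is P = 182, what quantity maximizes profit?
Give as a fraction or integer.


In perfect competition, profit is maximized where P = MC.
182 = 14 + 12Q
168 = 12Q
Q* = 168/12 = 14

14


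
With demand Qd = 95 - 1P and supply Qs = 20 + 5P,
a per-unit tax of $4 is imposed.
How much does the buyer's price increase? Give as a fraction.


With a per-unit tax, the buyer's price increase depends on relative slopes.
Supply slope: d = 5, Demand slope: b = 1
Buyer's price increase = d * tax / (b + d)
= 5 * 4 / (1 + 5)
= 20 / 6 = 10/3

10/3


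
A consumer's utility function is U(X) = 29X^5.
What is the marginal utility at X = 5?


MU = dU/dX = 29*5*X^(5-1)
MU = 145*X^4
At X = 5:
MU = 145 * 5^4
MU = 145 * 625 = 90625

90625


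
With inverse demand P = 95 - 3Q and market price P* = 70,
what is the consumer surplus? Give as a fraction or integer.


Maximum willingness to pay (at Q=0): P_max = 95
Quantity demanded at P* = 70:
Q* = (95 - 70)/3 = 25/3
CS = (1/2) * Q* * (P_max - P*)
CS = (1/2) * 25/3 * (95 - 70)
CS = (1/2) * 25/3 * 25 = 625/6

625/6


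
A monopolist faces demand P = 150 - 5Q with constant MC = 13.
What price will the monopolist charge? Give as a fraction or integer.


MR = 150 - 10Q
Set MR = MC: 150 - 10Q = 13
Q* = 137/10
Substitute into demand:
P* = 150 - 5*137/10 = 163/2

163/2


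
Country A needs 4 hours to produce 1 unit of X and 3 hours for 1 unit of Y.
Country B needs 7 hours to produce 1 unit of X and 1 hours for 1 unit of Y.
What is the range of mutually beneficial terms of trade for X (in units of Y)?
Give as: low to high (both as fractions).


Opportunity cost of X for Country A = hours_X / hours_Y = 4/3 = 4/3 units of Y
Opportunity cost of X for Country B = hours_X / hours_Y = 7/1 = 7 units of Y
Terms of trade must be between the two opportunity costs.
Range: 4/3 to 7

4/3 to 7


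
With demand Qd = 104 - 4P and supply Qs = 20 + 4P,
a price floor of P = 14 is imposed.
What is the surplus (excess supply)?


At P = 14:
Qd = 104 - 4*14 = 48
Qs = 20 + 4*14 = 76
Surplus = Qs - Qd = 76 - 48 = 28

28


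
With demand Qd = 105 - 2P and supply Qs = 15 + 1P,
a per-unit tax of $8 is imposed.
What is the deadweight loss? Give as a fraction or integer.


Pre-tax equilibrium quantity: Q* = 45
Post-tax equilibrium quantity: Q_tax = 119/3
Reduction in quantity: Q* - Q_tax = 16/3
DWL = (1/2) * tax * (Q* - Q_tax)
DWL = (1/2) * 8 * 16/3 = 64/3

64/3


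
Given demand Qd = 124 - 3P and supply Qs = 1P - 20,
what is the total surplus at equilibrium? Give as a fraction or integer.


Find equilibrium: 124 - 3P = 1P - 20
124 + 20 = 4P
P* = 144/4 = 36
Q* = 1*36 - 20 = 16
Inverse demand: P = 124/3 - Q/3, so P_max = 124/3
Inverse supply: P = 20 + Q/1, so P_min = 20
CS = (1/2) * 16 * (124/3 - 36) = 128/3
PS = (1/2) * 16 * (36 - 20) = 128
TS = CS + PS = 128/3 + 128 = 512/3

512/3


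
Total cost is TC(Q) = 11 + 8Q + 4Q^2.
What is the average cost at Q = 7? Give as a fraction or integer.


TC(7) = 11 + 8*7 + 4*7^2
TC(7) = 11 + 56 + 196 = 263
AC = TC/Q = 263/7 = 263/7

263/7


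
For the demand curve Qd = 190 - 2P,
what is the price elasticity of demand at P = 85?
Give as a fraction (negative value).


dQ/dP = -2
At P = 85: Q = 190 - 2*85 = 20
E = (dQ/dP)(P/Q) = (-2)(85/20) = -17/2

-17/2


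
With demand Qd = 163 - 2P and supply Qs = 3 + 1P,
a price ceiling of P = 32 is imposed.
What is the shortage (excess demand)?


At P = 32:
Qd = 163 - 2*32 = 99
Qs = 3 + 1*32 = 35
Shortage = Qd - Qs = 99 - 35 = 64

64


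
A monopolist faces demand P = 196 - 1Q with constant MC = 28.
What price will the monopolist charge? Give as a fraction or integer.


MR = 196 - 2Q
Set MR = MC: 196 - 2Q = 28
Q* = 84
Substitute into demand:
P* = 196 - 1*84 = 112

112


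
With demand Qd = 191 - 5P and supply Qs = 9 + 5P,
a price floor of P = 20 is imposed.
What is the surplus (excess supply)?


At P = 20:
Qd = 191 - 5*20 = 91
Qs = 9 + 5*20 = 109
Surplus = Qs - Qd = 109 - 91 = 18

18


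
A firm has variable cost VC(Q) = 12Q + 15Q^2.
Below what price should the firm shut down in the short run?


AVC(Q) = VC(Q)/Q = 12 + 15Q
AVC is increasing in Q, so minimum AVC is at Q -> 0+.
Min AVC = 12
The firm should shut down if P < 12.

12


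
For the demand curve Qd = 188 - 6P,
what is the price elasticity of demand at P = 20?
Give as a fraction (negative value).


dQ/dP = -6
At P = 20: Q = 188 - 6*20 = 68
E = (dQ/dP)(P/Q) = (-6)(20/68) = -30/17

-30/17


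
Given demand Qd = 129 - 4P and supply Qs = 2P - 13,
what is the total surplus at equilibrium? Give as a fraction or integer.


Find equilibrium: 129 - 4P = 2P - 13
129 + 13 = 6P
P* = 142/6 = 71/3
Q* = 2*71/3 - 13 = 103/3
Inverse demand: P = 129/4 - Q/4, so P_max = 129/4
Inverse supply: P = 13/2 + Q/2, so P_min = 13/2
CS = (1/2) * 103/3 * (129/4 - 71/3) = 10609/72
PS = (1/2) * 103/3 * (71/3 - 13/2) = 10609/36
TS = CS + PS = 10609/72 + 10609/36 = 10609/24

10609/24


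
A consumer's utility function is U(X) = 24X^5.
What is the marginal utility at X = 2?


MU = dU/dX = 24*5*X^(5-1)
MU = 120*X^4
At X = 2:
MU = 120 * 2^4
MU = 120 * 16 = 1920

1920


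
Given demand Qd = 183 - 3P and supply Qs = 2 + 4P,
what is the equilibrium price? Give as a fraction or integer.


At equilibrium, Qd = Qs.
183 - 3P = 2 + 4P
183 - 2 = 3P + 4P
181 = 7P
P* = 181/7 = 181/7

181/7


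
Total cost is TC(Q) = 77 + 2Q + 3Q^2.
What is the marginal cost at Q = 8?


MC = dTC/dQ = 2 + 2*3*Q
At Q = 8:
MC = 2 + 6*8
MC = 2 + 48 = 50

50


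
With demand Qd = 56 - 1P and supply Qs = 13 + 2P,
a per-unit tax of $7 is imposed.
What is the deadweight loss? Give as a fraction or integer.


Pre-tax equilibrium quantity: Q* = 125/3
Post-tax equilibrium quantity: Q_tax = 37
Reduction in quantity: Q* - Q_tax = 14/3
DWL = (1/2) * tax * (Q* - Q_tax)
DWL = (1/2) * 7 * 14/3 = 49/3

49/3


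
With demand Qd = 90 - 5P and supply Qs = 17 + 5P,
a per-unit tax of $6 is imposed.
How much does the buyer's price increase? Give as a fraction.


With a per-unit tax, the buyer's price increase depends on relative slopes.
Supply slope: d = 5, Demand slope: b = 5
Buyer's price increase = d * tax / (b + d)
= 5 * 6 / (5 + 5)
= 30 / 10 = 3

3


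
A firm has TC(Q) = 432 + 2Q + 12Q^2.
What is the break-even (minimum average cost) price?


AC(Q) = 432/Q + 2 + 12Q
To minimize: dAC/dQ = -432/Q^2 + 12 = 0
Q^2 = 432/12 = 36
Q* = 6
Min AC = 432/6 + 2 + 12*6
Min AC = 72 + 2 + 72 = 146

146


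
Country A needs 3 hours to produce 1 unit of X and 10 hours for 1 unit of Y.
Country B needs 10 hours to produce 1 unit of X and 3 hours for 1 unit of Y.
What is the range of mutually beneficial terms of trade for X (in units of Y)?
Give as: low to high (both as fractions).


Opportunity cost of X for Country A = hours_X / hours_Y = 3/10 = 3/10 units of Y
Opportunity cost of X for Country B = hours_X / hours_Y = 10/3 = 10/3 units of Y
Terms of trade must be between the two opportunity costs.
Range: 3/10 to 10/3

3/10 to 10/3


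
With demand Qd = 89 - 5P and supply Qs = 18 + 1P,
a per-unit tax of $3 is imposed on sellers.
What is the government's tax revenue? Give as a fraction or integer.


With tax on sellers, new supply: Qs' = 18 + 1(P - 3)
= 15 + 1P
New equilibrium quantity:
Q_new = 82/3
Tax revenue = tax * Q_new = 3 * 82/3 = 82

82


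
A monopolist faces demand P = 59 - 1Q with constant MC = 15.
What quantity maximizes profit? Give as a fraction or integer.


TR = P*Q = (59 - 1Q)Q = 59Q - 1Q^2
MR = dTR/dQ = 59 - 2Q
Set MR = MC:
59 - 2Q = 15
44 = 2Q
Q* = 44/2 = 22

22


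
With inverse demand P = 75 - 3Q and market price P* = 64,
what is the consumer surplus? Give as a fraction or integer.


Maximum willingness to pay (at Q=0): P_max = 75
Quantity demanded at P* = 64:
Q* = (75 - 64)/3 = 11/3
CS = (1/2) * Q* * (P_max - P*)
CS = (1/2) * 11/3 * (75 - 64)
CS = (1/2) * 11/3 * 11 = 121/6

121/6


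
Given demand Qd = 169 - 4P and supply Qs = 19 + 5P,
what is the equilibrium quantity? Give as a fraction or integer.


First find equilibrium price:
169 - 4P = 19 + 5P
P* = 150/9 = 50/3
Then substitute into demand:
Q* = 169 - 4 * 50/3 = 307/3

307/3


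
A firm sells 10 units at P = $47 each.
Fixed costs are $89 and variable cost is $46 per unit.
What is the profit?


Total Revenue = P * Q = 47 * 10 = $470
Total Cost = FC + VC*Q = 89 + 46*10 = $549
Profit = TR - TC = 470 - 549 = $-79

$-79


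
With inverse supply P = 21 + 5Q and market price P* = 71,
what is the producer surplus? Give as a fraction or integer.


Minimum supply price (at Q=0): P_min = 21
Quantity supplied at P* = 71:
Q* = (71 - 21)/5 = 10
PS = (1/2) * Q* * (P* - P_min)
PS = (1/2) * 10 * (71 - 21)
PS = (1/2) * 10 * 50 = 250

250


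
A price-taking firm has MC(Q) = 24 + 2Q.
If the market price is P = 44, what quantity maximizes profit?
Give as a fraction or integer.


In perfect competition, profit is maximized where P = MC.
44 = 24 + 2Q
20 = 2Q
Q* = 20/2 = 10

10


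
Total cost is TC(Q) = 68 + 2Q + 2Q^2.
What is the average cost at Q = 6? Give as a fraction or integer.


TC(6) = 68 + 2*6 + 2*6^2
TC(6) = 68 + 12 + 72 = 152
AC = TC/Q = 152/6 = 76/3

76/3


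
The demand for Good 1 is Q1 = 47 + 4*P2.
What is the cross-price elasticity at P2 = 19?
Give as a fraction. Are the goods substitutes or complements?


dQ1/dP2 = 4
At P2 = 19: Q1 = 47 + 4*19 = 123
Exy = (dQ1/dP2)(P2/Q1) = 4 * 19 / 123 = 76/123
Since Exy > 0, the goods are substitutes.

76/123 (substitutes)


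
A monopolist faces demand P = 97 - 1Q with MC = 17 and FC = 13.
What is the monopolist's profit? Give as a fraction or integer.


MR = MC: 97 - 2Q = 17
Q* = 40
P* = 97 - 1*40 = 57
Profit = (P* - MC)*Q* - FC
= (57 - 17)*40 - 13
= 40*40 - 13
= 1600 - 13 = 1587

1587


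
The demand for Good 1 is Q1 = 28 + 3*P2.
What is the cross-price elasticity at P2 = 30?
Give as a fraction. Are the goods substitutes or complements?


dQ1/dP2 = 3
At P2 = 30: Q1 = 28 + 3*30 = 118
Exy = (dQ1/dP2)(P2/Q1) = 3 * 30 / 118 = 45/59
Since Exy > 0, the goods are substitutes.

45/59 (substitutes)


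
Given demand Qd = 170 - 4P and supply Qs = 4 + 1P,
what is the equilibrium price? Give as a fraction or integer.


At equilibrium, Qd = Qs.
170 - 4P = 4 + 1P
170 - 4 = 4P + 1P
166 = 5P
P* = 166/5 = 166/5

166/5


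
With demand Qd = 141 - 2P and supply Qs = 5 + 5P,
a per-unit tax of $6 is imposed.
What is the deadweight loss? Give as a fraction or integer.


Pre-tax equilibrium quantity: Q* = 715/7
Post-tax equilibrium quantity: Q_tax = 655/7
Reduction in quantity: Q* - Q_tax = 60/7
DWL = (1/2) * tax * (Q* - Q_tax)
DWL = (1/2) * 6 * 60/7 = 180/7

180/7


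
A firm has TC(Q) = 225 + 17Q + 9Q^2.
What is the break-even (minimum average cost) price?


AC(Q) = 225/Q + 17 + 9Q
To minimize: dAC/dQ = -225/Q^2 + 9 = 0
Q^2 = 225/9 = 25
Q* = 5
Min AC = 225/5 + 17 + 9*5
Min AC = 45 + 17 + 45 = 107

107


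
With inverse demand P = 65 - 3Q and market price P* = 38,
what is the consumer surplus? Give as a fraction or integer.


Maximum willingness to pay (at Q=0): P_max = 65
Quantity demanded at P* = 38:
Q* = (65 - 38)/3 = 9
CS = (1/2) * Q* * (P_max - P*)
CS = (1/2) * 9 * (65 - 38)
CS = (1/2) * 9 * 27 = 243/2

243/2


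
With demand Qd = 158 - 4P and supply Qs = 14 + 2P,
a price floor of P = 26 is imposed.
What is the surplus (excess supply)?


At P = 26:
Qd = 158 - 4*26 = 54
Qs = 14 + 2*26 = 66
Surplus = Qs - Qd = 66 - 54 = 12

12


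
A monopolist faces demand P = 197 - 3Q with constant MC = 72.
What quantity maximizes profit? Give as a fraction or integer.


TR = P*Q = (197 - 3Q)Q = 197Q - 3Q^2
MR = dTR/dQ = 197 - 6Q
Set MR = MC:
197 - 6Q = 72
125 = 6Q
Q* = 125/6 = 125/6

125/6


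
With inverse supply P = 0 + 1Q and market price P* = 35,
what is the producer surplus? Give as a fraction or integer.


Minimum supply price (at Q=0): P_min = 0
Quantity supplied at P* = 35:
Q* = (35 - 0)/1 = 35
PS = (1/2) * Q* * (P* - P_min)
PS = (1/2) * 35 * (35 - 0)
PS = (1/2) * 35 * 35 = 1225/2

1225/2


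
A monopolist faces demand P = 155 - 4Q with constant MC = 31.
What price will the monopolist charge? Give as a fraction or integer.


MR = 155 - 8Q
Set MR = MC: 155 - 8Q = 31
Q* = 31/2
Substitute into demand:
P* = 155 - 4*31/2 = 93

93


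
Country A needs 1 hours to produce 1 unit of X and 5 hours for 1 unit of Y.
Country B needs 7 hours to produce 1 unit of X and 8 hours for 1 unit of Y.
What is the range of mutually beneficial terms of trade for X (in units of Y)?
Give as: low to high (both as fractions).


Opportunity cost of X for Country A = hours_X / hours_Y = 1/5 = 1/5 units of Y
Opportunity cost of X for Country B = hours_X / hours_Y = 7/8 = 7/8 units of Y
Terms of trade must be between the two opportunity costs.
Range: 1/5 to 7/8

1/5 to 7/8


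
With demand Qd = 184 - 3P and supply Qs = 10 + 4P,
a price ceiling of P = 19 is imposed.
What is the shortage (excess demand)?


At P = 19:
Qd = 184 - 3*19 = 127
Qs = 10 + 4*19 = 86
Shortage = Qd - Qs = 127 - 86 = 41

41


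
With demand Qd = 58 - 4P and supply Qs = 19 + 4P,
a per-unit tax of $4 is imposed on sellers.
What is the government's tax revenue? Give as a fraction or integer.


With tax on sellers, new supply: Qs' = 19 + 4(P - 4)
= 3 + 4P
New equilibrium quantity:
Q_new = 61/2
Tax revenue = tax * Q_new = 4 * 61/2 = 122

122


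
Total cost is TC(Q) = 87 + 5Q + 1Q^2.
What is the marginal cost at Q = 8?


MC = dTC/dQ = 5 + 2*1*Q
At Q = 8:
MC = 5 + 2*8
MC = 5 + 16 = 21

21


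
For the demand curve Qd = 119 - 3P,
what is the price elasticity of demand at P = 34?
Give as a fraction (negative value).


dQ/dP = -3
At P = 34: Q = 119 - 3*34 = 17
E = (dQ/dP)(P/Q) = (-3)(34/17) = -6

-6


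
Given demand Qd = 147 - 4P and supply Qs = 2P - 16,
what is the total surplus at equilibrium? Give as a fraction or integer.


Find equilibrium: 147 - 4P = 2P - 16
147 + 16 = 6P
P* = 163/6 = 163/6
Q* = 2*163/6 - 16 = 115/3
Inverse demand: P = 147/4 - Q/4, so P_max = 147/4
Inverse supply: P = 8 + Q/2, so P_min = 8
CS = (1/2) * 115/3 * (147/4 - 163/6) = 13225/72
PS = (1/2) * 115/3 * (163/6 - 8) = 13225/36
TS = CS + PS = 13225/72 + 13225/36 = 13225/24

13225/24


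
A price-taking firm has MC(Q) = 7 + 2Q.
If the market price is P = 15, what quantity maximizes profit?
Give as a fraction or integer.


In perfect competition, profit is maximized where P = MC.
15 = 7 + 2Q
8 = 2Q
Q* = 8/2 = 4

4


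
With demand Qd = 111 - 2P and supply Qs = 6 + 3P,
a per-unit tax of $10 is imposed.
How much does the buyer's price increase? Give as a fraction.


With a per-unit tax, the buyer's price increase depends on relative slopes.
Supply slope: d = 3, Demand slope: b = 2
Buyer's price increase = d * tax / (b + d)
= 3 * 10 / (2 + 3)
= 30 / 5 = 6

6


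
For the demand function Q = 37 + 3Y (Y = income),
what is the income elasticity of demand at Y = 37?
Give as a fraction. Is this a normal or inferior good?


dQ/dY = 3
At Y = 37: Q = 37 + 3*37 = 148
Ey = (dQ/dY)(Y/Q) = 3 * 37 / 148 = 3/4
Since Ey > 0, this is a normal good.

3/4 (normal good)


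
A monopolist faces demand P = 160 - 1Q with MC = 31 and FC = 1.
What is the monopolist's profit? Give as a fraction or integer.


MR = MC: 160 - 2Q = 31
Q* = 129/2
P* = 160 - 1*129/2 = 191/2
Profit = (P* - MC)*Q* - FC
= (191/2 - 31)*129/2 - 1
= 129/2*129/2 - 1
= 16641/4 - 1 = 16637/4

16637/4


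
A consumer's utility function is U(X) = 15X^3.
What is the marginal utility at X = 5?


MU = dU/dX = 15*3*X^(3-1)
MU = 45*X^2
At X = 5:
MU = 45 * 5^2
MU = 45 * 25 = 1125

1125


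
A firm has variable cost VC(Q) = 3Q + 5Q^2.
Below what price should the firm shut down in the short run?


AVC(Q) = VC(Q)/Q = 3 + 5Q
AVC is increasing in Q, so minimum AVC is at Q -> 0+.
Min AVC = 3
The firm should shut down if P < 3.

3


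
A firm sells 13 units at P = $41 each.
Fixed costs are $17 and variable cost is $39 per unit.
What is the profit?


Total Revenue = P * Q = 41 * 13 = $533
Total Cost = FC + VC*Q = 17 + 39*13 = $524
Profit = TR - TC = 533 - 524 = $9

$9


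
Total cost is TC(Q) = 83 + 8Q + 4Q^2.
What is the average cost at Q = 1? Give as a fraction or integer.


TC(1) = 83 + 8*1 + 4*1^2
TC(1) = 83 + 8 + 4 = 95
AC = TC/Q = 95/1 = 95

95


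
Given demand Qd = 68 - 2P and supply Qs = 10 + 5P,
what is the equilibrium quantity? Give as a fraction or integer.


First find equilibrium price:
68 - 2P = 10 + 5P
P* = 58/7 = 58/7
Then substitute into demand:
Q* = 68 - 2 * 58/7 = 360/7

360/7


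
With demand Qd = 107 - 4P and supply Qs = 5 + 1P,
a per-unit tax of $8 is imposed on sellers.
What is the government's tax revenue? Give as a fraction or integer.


With tax on sellers, new supply: Qs' = 5 + 1(P - 8)
= 1P - 3
New equilibrium quantity:
Q_new = 19
Tax revenue = tax * Q_new = 8 * 19 = 152

152


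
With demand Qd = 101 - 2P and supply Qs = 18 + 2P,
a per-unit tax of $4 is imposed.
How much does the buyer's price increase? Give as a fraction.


With a per-unit tax, the buyer's price increase depends on relative slopes.
Supply slope: d = 2, Demand slope: b = 2
Buyer's price increase = d * tax / (b + d)
= 2 * 4 / (2 + 2)
= 8 / 4 = 2

2


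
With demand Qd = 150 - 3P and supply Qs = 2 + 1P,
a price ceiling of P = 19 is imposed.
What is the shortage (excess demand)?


At P = 19:
Qd = 150 - 3*19 = 93
Qs = 2 + 1*19 = 21
Shortage = Qd - Qs = 93 - 21 = 72

72


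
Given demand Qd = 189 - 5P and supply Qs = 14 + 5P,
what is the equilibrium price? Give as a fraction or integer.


At equilibrium, Qd = Qs.
189 - 5P = 14 + 5P
189 - 14 = 5P + 5P
175 = 10P
P* = 175/10 = 35/2

35/2


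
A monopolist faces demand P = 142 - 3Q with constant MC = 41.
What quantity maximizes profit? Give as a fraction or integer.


TR = P*Q = (142 - 3Q)Q = 142Q - 3Q^2
MR = dTR/dQ = 142 - 6Q
Set MR = MC:
142 - 6Q = 41
101 = 6Q
Q* = 101/6 = 101/6

101/6


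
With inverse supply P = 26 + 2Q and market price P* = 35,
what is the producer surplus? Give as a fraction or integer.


Minimum supply price (at Q=0): P_min = 26
Quantity supplied at P* = 35:
Q* = (35 - 26)/2 = 9/2
PS = (1/2) * Q* * (P* - P_min)
PS = (1/2) * 9/2 * (35 - 26)
PS = (1/2) * 9/2 * 9 = 81/4

81/4


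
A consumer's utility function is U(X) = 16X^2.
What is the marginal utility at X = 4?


MU = dU/dX = 16*2*X^(2-1)
MU = 32*X^1
At X = 4:
MU = 32 * 4^1
MU = 32 * 4 = 128

128


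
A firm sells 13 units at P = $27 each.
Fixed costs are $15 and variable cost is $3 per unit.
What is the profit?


Total Revenue = P * Q = 27 * 13 = $351
Total Cost = FC + VC*Q = 15 + 3*13 = $54
Profit = TR - TC = 351 - 54 = $297

$297


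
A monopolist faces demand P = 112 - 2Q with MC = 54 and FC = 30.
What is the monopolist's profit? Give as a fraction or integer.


MR = MC: 112 - 4Q = 54
Q* = 29/2
P* = 112 - 2*29/2 = 83
Profit = (P* - MC)*Q* - FC
= (83 - 54)*29/2 - 30
= 29*29/2 - 30
= 841/2 - 30 = 781/2

781/2


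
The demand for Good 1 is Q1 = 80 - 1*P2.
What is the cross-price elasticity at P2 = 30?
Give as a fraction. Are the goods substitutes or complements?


dQ1/dP2 = -1
At P2 = 30: Q1 = 80 - 1*30 = 50
Exy = (dQ1/dP2)(P2/Q1) = -1 * 30 / 50 = -3/5
Since Exy < 0, the goods are complements.

-3/5 (complements)


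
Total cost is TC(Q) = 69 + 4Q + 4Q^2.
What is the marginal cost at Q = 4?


MC = dTC/dQ = 4 + 2*4*Q
At Q = 4:
MC = 4 + 8*4
MC = 4 + 32 = 36

36


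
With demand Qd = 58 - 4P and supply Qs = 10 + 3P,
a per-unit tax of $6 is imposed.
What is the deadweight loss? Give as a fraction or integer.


Pre-tax equilibrium quantity: Q* = 214/7
Post-tax equilibrium quantity: Q_tax = 142/7
Reduction in quantity: Q* - Q_tax = 72/7
DWL = (1/2) * tax * (Q* - Q_tax)
DWL = (1/2) * 6 * 72/7 = 216/7

216/7


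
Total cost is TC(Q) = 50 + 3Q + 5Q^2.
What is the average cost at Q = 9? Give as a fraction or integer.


TC(9) = 50 + 3*9 + 5*9^2
TC(9) = 50 + 27 + 405 = 482
AC = TC/Q = 482/9 = 482/9

482/9


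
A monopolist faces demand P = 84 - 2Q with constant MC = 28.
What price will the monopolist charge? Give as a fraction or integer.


MR = 84 - 4Q
Set MR = MC: 84 - 4Q = 28
Q* = 14
Substitute into demand:
P* = 84 - 2*14 = 56

56


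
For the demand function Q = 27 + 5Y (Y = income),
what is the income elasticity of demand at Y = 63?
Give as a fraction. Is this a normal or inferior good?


dQ/dY = 5
At Y = 63: Q = 27 + 5*63 = 342
Ey = (dQ/dY)(Y/Q) = 5 * 63 / 342 = 35/38
Since Ey > 0, this is a normal good.

35/38 (normal good)


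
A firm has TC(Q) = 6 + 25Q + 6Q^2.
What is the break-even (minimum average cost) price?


AC(Q) = 6/Q + 25 + 6Q
To minimize: dAC/dQ = -6/Q^2 + 6 = 0
Q^2 = 6/6 = 1
Q* = 1
Min AC = 6/1 + 25 + 6*1
Min AC = 6 + 25 + 6 = 37

37


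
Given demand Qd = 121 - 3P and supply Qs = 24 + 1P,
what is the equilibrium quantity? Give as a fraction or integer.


First find equilibrium price:
121 - 3P = 24 + 1P
P* = 97/4 = 97/4
Then substitute into demand:
Q* = 121 - 3 * 97/4 = 193/4

193/4


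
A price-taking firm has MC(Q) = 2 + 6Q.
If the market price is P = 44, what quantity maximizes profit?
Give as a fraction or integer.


In perfect competition, profit is maximized where P = MC.
44 = 2 + 6Q
42 = 6Q
Q* = 42/6 = 7

7


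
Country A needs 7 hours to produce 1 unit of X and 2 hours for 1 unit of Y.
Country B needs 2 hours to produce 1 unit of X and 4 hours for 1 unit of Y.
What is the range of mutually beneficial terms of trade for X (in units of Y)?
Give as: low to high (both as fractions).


Opportunity cost of X for Country A = hours_X / hours_Y = 7/2 = 7/2 units of Y
Opportunity cost of X for Country B = hours_X / hours_Y = 2/4 = 1/2 units of Y
Terms of trade must be between the two opportunity costs.
Range: 1/2 to 7/2

1/2 to 7/2


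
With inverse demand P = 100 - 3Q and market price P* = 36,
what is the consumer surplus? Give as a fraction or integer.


Maximum willingness to pay (at Q=0): P_max = 100
Quantity demanded at P* = 36:
Q* = (100 - 36)/3 = 64/3
CS = (1/2) * Q* * (P_max - P*)
CS = (1/2) * 64/3 * (100 - 36)
CS = (1/2) * 64/3 * 64 = 2048/3

2048/3


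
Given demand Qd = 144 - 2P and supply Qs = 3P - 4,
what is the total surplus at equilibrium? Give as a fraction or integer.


Find equilibrium: 144 - 2P = 3P - 4
144 + 4 = 5P
P* = 148/5 = 148/5
Q* = 3*148/5 - 4 = 424/5
Inverse demand: P = 72 - Q/2, so P_max = 72
Inverse supply: P = 4/3 + Q/3, so P_min = 4/3
CS = (1/2) * 424/5 * (72 - 148/5) = 44944/25
PS = (1/2) * 424/5 * (148/5 - 4/3) = 89888/75
TS = CS + PS = 44944/25 + 89888/75 = 44944/15

44944/15


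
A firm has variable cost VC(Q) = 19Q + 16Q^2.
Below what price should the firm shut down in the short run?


AVC(Q) = VC(Q)/Q = 19 + 16Q
AVC is increasing in Q, so minimum AVC is at Q -> 0+.
Min AVC = 19
The firm should shut down if P < 19.

19


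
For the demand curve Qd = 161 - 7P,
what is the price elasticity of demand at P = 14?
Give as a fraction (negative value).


dQ/dP = -7
At P = 14: Q = 161 - 7*14 = 63
E = (dQ/dP)(P/Q) = (-7)(14/63) = -14/9

-14/9


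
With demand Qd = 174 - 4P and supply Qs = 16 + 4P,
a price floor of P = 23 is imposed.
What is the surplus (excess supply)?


At P = 23:
Qd = 174 - 4*23 = 82
Qs = 16 + 4*23 = 108
Surplus = Qs - Qd = 108 - 82 = 26

26


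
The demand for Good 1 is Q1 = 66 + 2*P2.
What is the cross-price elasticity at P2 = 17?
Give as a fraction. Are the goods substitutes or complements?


dQ1/dP2 = 2
At P2 = 17: Q1 = 66 + 2*17 = 100
Exy = (dQ1/dP2)(P2/Q1) = 2 * 17 / 100 = 17/50
Since Exy > 0, the goods are substitutes.

17/50 (substitutes)


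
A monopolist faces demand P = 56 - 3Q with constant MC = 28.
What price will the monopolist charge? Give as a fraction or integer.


MR = 56 - 6Q
Set MR = MC: 56 - 6Q = 28
Q* = 14/3
Substitute into demand:
P* = 56 - 3*14/3 = 42

42


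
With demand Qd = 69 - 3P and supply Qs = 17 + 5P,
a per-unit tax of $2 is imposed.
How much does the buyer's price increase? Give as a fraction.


With a per-unit tax, the buyer's price increase depends on relative slopes.
Supply slope: d = 5, Demand slope: b = 3
Buyer's price increase = d * tax / (b + d)
= 5 * 2 / (3 + 5)
= 10 / 8 = 5/4

5/4


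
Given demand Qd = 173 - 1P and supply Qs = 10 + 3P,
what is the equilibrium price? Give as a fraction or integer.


At equilibrium, Qd = Qs.
173 - 1P = 10 + 3P
173 - 10 = 1P + 3P
163 = 4P
P* = 163/4 = 163/4

163/4


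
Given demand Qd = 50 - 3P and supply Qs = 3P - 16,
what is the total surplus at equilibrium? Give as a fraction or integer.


Find equilibrium: 50 - 3P = 3P - 16
50 + 16 = 6P
P* = 66/6 = 11
Q* = 3*11 - 16 = 17
Inverse demand: P = 50/3 - Q/3, so P_max = 50/3
Inverse supply: P = 16/3 + Q/3, so P_min = 16/3
CS = (1/2) * 17 * (50/3 - 11) = 289/6
PS = (1/2) * 17 * (11 - 16/3) = 289/6
TS = CS + PS = 289/6 + 289/6 = 289/3

289/3


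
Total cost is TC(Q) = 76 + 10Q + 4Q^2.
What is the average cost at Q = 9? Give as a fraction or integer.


TC(9) = 76 + 10*9 + 4*9^2
TC(9) = 76 + 90 + 324 = 490
AC = TC/Q = 490/9 = 490/9

490/9


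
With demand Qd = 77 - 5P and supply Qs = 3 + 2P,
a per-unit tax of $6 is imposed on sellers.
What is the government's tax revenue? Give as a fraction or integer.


With tax on sellers, new supply: Qs' = 3 + 2(P - 6)
= 2P - 9
New equilibrium quantity:
Q_new = 109/7
Tax revenue = tax * Q_new = 6 * 109/7 = 654/7

654/7


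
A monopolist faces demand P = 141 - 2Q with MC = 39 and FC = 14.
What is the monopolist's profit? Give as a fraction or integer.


MR = MC: 141 - 4Q = 39
Q* = 51/2
P* = 141 - 2*51/2 = 90
Profit = (P* - MC)*Q* - FC
= (90 - 39)*51/2 - 14
= 51*51/2 - 14
= 2601/2 - 14 = 2573/2

2573/2


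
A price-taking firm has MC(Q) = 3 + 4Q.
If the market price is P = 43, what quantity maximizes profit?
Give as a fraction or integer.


In perfect competition, profit is maximized where P = MC.
43 = 3 + 4Q
40 = 4Q
Q* = 40/4 = 10

10


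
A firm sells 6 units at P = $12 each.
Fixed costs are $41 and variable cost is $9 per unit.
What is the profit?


Total Revenue = P * Q = 12 * 6 = $72
Total Cost = FC + VC*Q = 41 + 9*6 = $95
Profit = TR - TC = 72 - 95 = $-23

$-23


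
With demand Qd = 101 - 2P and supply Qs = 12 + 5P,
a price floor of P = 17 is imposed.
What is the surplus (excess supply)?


At P = 17:
Qd = 101 - 2*17 = 67
Qs = 12 + 5*17 = 97
Surplus = Qs - Qd = 97 - 67 = 30

30


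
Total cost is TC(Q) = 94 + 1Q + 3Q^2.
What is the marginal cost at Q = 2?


MC = dTC/dQ = 1 + 2*3*Q
At Q = 2:
MC = 1 + 6*2
MC = 1 + 12 = 13

13


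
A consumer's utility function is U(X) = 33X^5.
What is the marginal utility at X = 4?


MU = dU/dX = 33*5*X^(5-1)
MU = 165*X^4
At X = 4:
MU = 165 * 4^4
MU = 165 * 256 = 42240

42240


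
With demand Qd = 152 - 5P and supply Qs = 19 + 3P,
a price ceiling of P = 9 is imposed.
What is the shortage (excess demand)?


At P = 9:
Qd = 152 - 5*9 = 107
Qs = 19 + 3*9 = 46
Shortage = Qd - Qs = 107 - 46 = 61

61


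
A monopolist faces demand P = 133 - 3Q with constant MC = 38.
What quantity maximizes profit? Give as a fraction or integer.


TR = P*Q = (133 - 3Q)Q = 133Q - 3Q^2
MR = dTR/dQ = 133 - 6Q
Set MR = MC:
133 - 6Q = 38
95 = 6Q
Q* = 95/6 = 95/6

95/6


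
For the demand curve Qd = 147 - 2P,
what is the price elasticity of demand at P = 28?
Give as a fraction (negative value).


dQ/dP = -2
At P = 28: Q = 147 - 2*28 = 91
E = (dQ/dP)(P/Q) = (-2)(28/91) = -8/13

-8/13


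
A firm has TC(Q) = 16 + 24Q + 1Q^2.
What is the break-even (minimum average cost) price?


AC(Q) = 16/Q + 24 + 1Q
To minimize: dAC/dQ = -16/Q^2 + 1 = 0
Q^2 = 16/1 = 16
Q* = 4
Min AC = 16/4 + 24 + 1*4
Min AC = 4 + 24 + 4 = 32

32


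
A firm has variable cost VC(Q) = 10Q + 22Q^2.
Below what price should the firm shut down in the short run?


AVC(Q) = VC(Q)/Q = 10 + 22Q
AVC is increasing in Q, so minimum AVC is at Q -> 0+.
Min AVC = 10
The firm should shut down if P < 10.

10


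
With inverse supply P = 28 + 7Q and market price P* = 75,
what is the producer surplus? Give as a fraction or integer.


Minimum supply price (at Q=0): P_min = 28
Quantity supplied at P* = 75:
Q* = (75 - 28)/7 = 47/7
PS = (1/2) * Q* * (P* - P_min)
PS = (1/2) * 47/7 * (75 - 28)
PS = (1/2) * 47/7 * 47 = 2209/14

2209/14


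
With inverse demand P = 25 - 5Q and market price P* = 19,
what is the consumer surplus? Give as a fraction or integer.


Maximum willingness to pay (at Q=0): P_max = 25
Quantity demanded at P* = 19:
Q* = (25 - 19)/5 = 6/5
CS = (1/2) * Q* * (P_max - P*)
CS = (1/2) * 6/5 * (25 - 19)
CS = (1/2) * 6/5 * 6 = 18/5

18/5


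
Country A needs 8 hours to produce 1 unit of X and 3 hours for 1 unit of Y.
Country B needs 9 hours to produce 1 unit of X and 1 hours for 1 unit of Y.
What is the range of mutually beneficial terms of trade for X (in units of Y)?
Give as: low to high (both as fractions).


Opportunity cost of X for Country A = hours_X / hours_Y = 8/3 = 8/3 units of Y
Opportunity cost of X for Country B = hours_X / hours_Y = 9/1 = 9 units of Y
Terms of trade must be between the two opportunity costs.
Range: 8/3 to 9

8/3 to 9


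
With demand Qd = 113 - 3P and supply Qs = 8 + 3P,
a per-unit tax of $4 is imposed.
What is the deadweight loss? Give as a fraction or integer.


Pre-tax equilibrium quantity: Q* = 121/2
Post-tax equilibrium quantity: Q_tax = 109/2
Reduction in quantity: Q* - Q_tax = 6
DWL = (1/2) * tax * (Q* - Q_tax)
DWL = (1/2) * 4 * 6 = 12

12


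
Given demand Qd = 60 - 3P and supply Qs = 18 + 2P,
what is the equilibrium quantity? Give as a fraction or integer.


First find equilibrium price:
60 - 3P = 18 + 2P
P* = 42/5 = 42/5
Then substitute into demand:
Q* = 60 - 3 * 42/5 = 174/5

174/5


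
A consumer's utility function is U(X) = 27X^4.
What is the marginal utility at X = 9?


MU = dU/dX = 27*4*X^(4-1)
MU = 108*X^3
At X = 9:
MU = 108 * 9^3
MU = 108 * 729 = 78732

78732


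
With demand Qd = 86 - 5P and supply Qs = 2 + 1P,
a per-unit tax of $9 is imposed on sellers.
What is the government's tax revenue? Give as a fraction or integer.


With tax on sellers, new supply: Qs' = 2 + 1(P - 9)
= 1P - 7
New equilibrium quantity:
Q_new = 17/2
Tax revenue = tax * Q_new = 9 * 17/2 = 153/2

153/2


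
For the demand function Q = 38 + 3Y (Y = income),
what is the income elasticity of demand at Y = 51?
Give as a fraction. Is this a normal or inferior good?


dQ/dY = 3
At Y = 51: Q = 38 + 3*51 = 191
Ey = (dQ/dY)(Y/Q) = 3 * 51 / 191 = 153/191
Since Ey > 0, this is a normal good.

153/191 (normal good)


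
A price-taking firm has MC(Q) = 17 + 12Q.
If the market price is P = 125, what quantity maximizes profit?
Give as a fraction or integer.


In perfect competition, profit is maximized where P = MC.
125 = 17 + 12Q
108 = 12Q
Q* = 108/12 = 9

9


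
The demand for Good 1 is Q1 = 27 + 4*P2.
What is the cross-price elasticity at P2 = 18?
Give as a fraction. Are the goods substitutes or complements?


dQ1/dP2 = 4
At P2 = 18: Q1 = 27 + 4*18 = 99
Exy = (dQ1/dP2)(P2/Q1) = 4 * 18 / 99 = 8/11
Since Exy > 0, the goods are substitutes.

8/11 (substitutes)


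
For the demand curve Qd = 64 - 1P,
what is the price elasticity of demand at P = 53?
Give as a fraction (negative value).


dQ/dP = -1
At P = 53: Q = 64 - 1*53 = 11
E = (dQ/dP)(P/Q) = (-1)(53/11) = -53/11

-53/11


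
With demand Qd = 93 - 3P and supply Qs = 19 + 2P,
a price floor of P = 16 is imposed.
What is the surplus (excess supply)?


At P = 16:
Qd = 93 - 3*16 = 45
Qs = 19 + 2*16 = 51
Surplus = Qs - Qd = 51 - 45 = 6

6


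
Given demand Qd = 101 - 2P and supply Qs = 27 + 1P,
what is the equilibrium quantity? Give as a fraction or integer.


First find equilibrium price:
101 - 2P = 27 + 1P
P* = 74/3 = 74/3
Then substitute into demand:
Q* = 101 - 2 * 74/3 = 155/3

155/3


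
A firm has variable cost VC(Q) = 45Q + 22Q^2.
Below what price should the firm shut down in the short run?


AVC(Q) = VC(Q)/Q = 45 + 22Q
AVC is increasing in Q, so minimum AVC is at Q -> 0+.
Min AVC = 45
The firm should shut down if P < 45.

45


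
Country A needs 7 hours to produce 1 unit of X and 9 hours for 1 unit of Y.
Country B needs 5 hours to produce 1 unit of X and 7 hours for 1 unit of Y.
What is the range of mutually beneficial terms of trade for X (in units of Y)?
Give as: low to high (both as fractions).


Opportunity cost of X for Country A = hours_X / hours_Y = 7/9 = 7/9 units of Y
Opportunity cost of X for Country B = hours_X / hours_Y = 5/7 = 5/7 units of Y
Terms of trade must be between the two opportunity costs.
Range: 5/7 to 7/9

5/7 to 7/9
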